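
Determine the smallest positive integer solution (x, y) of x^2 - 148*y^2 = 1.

First expand sqrt(148) as a continued fraction. With x_i = (sqrt(148) + m_i)/d_i and (m_0, d_0) = (0, 1): a_0 = floor(sqrt(148)) = 12, since 12^2 = 144 <= 148 < 169 = 13^2.
Iterate m_{i+1} = d_i*a_i - m_i, d_{i+1} = (148 - m_{i+1}^2)/d_i, a_{i+1} = floor((a_0 + m_{i+1})/d_{i+1}):
  m_1 = 1*12 - 0 = 12, d_1 = (148 - 12^2)/1 = 4/1 = 4, a_1 = floor((12 + 12)/4) = 6.
  m_2 = 4*6 - 12 = 12, d_2 = (148 - 12^2)/4 = 4/4 = 1, a_2 = floor((12 + 12)/1) = 24.
  m_3 = 1*24 - 12 = 12, d_3 = (148 - 12^2)/1 = 4/1 = 4: (m_3, d_3) = (m_1, d_1) = (12, 4), so from here the quotients repeat a_1, a_2; the period length is 2.
So sqrt(148) = [12; (6, 24)] with period length k = 2.
k is even, so the fundamental solution of x^2 - 148y^2 = 1 is (p_{k-1}, q_{k-1}) = (p_1, q_1); compute convergents through index 1.
Convergents (p_i = a_i*p_{i-1} + p_{i-2}, q_i = a_i*q_{i-1} + q_{i-2} with p_{-2}=0, p_{-1}=1, q_{-2}=1, q_{-1}=0):
  i=0: a_0=12, p_0 = 12*1 + 0 = 12, q_0 = 12*0 + 1 = 1.
  i=1: a_1=6, p_1 = 6*12 + 1 = 73, q_1 = 6*1 + 0 = 6.
Check: 73^2 - 148*6^2 = 5329 - 5328 = 1, so (x, y) = (73, 6) solves the equation, and by the theorem it is the least positive solution.

(x, y) = (73, 6)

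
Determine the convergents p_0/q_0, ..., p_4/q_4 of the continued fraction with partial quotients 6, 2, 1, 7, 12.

6/1, 13/2, 19/3, 146/23, 1771/279

Using the convergent recurrence p_i = a_i*p_{i-1} + p_{i-2}, q_i = a_i*q_{i-1} + q_{i-2} with p_{-2}=0, p_{-1}=1, q_{-2}=1, q_{-1}=0:
  i=0: a_0=6, p_0 = 6*1 + 0 = 6, q_0 = 6*0 + 1 = 1.
  i=1: a_1=2, p_1 = 2*6 + 1 = 13, q_1 = 2*1 + 0 = 2.
  i=2: a_2=1, p_2 = 1*13 + 6 = 19, q_2 = 1*2 + 1 = 3.
  i=3: a_3=7, p_3 = 7*19 + 13 = 146, q_3 = 7*3 + 2 = 23.
  i=4: a_4=12, p_4 = 12*146 + 19 = 1771, q_4 = 12*23 + 3 = 279.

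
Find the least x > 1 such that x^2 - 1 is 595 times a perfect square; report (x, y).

First expand sqrt(595) as a continued fraction. With x_i = (sqrt(595) + m_i)/d_i and (m_0, d_0) = (0, 1): a_0 = floor(sqrt(595)) = 24, since 24^2 = 576 <= 595 < 625 = 25^2.
Iterate m_{i+1} = d_i*a_i - m_i, d_{i+1} = (595 - m_{i+1}^2)/d_i, a_{i+1} = floor((a_0 + m_{i+1})/d_{i+1}):
  m_1 = 1*24 - 0 = 24, d_1 = (595 - 24^2)/1 = 19/1 = 19, a_1 = floor((24 + 24)/19) = 2.
  m_2 = 19*2 - 24 = 14, d_2 = (595 - 14^2)/19 = 399/19 = 21, a_2 = floor((24 + 14)/21) = 1.
  m_3 = 21*1 - 14 = 7, d_3 = (595 - 7^2)/21 = 546/21 = 26, a_3 = floor((24 + 7)/26) = 1.
  m_4 = 26*1 - 7 = 19, d_4 = (595 - 19^2)/26 = 234/26 = 9, a_4 = floor((24 + 19)/9) = 4.
  m_5 = 9*4 - 19 = 17, d_5 = (595 - 17^2)/9 = 306/9 = 34, a_5 = floor((24 + 17)/34) = 1.
  m_6 = 34*1 - 17 = 17, d_6 = (595 - 17^2)/34 = 306/34 = 9, a_6 = floor((24 + 17)/9) = 4.
  m_7 = 9*4 - 17 = 19, d_7 = (595 - 19^2)/9 = 234/9 = 26, a_7 = floor((24 + 19)/26) = 1.
  m_8 = 26*1 - 19 = 7, d_8 = (595 - 7^2)/26 = 546/26 = 21, a_8 = floor((24 + 7)/21) = 1.
  m_9 = 21*1 - 7 = 14, d_9 = (595 - 14^2)/21 = 399/21 = 19, a_9 = floor((24 + 14)/19) = 2.
  m_10 = 19*2 - 14 = 24, d_10 = (595 - 24^2)/19 = 19/19 = 1, a_10 = floor((24 + 24)/1) = 48.
  m_11 = 1*48 - 24 = 24, d_11 = (595 - 24^2)/1 = 19/1 = 19: (m_11, d_11) = (m_1, d_1) = (24, 19), so from here the quotients repeat a_1, ..., a_10; the period length is 10.
So sqrt(595) = [24; (2, 1, 1, 4, 1, 4, 1, 1, 2, 48)] with period length k = 10.
k is even, so the fundamental solution of x^2 - 595y^2 = 1 is (p_{k-1}, q_{k-1}) = (p_9, q_9); compute convergents through index 9.
Convergents (p_i = a_i*p_{i-1} + p_{i-2}, q_i = a_i*q_{i-1} + q_{i-2} with p_{-2}=0, p_{-1}=1, q_{-2}=1, q_{-1}=0):
  i=0: a_0=24, p_0 = 24*1 + 0 = 24, q_0 = 24*0 + 1 = 1.
  i=1: a_1=2, p_1 = 2*24 + 1 = 49, q_1 = 2*1 + 0 = 2.
  i=2: a_2=1, p_2 = 1*49 + 24 = 73, q_2 = 1*2 + 1 = 3.
  i=3: a_3=1, p_3 = 1*73 + 49 = 122, q_3 = 1*3 + 2 = 5.
  i=4: a_4=4, p_4 = 4*122 + 73 = 561, q_4 = 4*5 + 3 = 23.
  i=5: a_5=1, p_5 = 1*561 + 122 = 683, q_5 = 1*23 + 5 = 28.
  i=6: a_6=4, p_6 = 4*683 + 561 = 3293, q_6 = 4*28 + 23 = 135.
  i=7: a_7=1, p_7 = 1*3293 + 683 = 3976, q_7 = 1*135 + 28 = 163.
  i=8: a_8=1, p_8 = 1*3976 + 3293 = 7269, q_8 = 1*163 + 135 = 298.
  i=9: a_9=2, p_9 = 2*7269 + 3976 = 18514, q_9 = 2*298 + 163 = 759.
Check: 18514^2 - 595*759^2 = 342768196 - 342768195 = 1, so (x, y) = (18514, 759) solves the equation, and by the theorem it is the least positive solution.

(x, y) = (18514, 759)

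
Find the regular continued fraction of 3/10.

[0; 3, 3]

Run the Euclidean algorithm on 3 and 10; the successive quotients are the partial quotients a_0, a_1, ... (each step inverts the fractional part left over by the previous one):
  3 = 0*10 + 3, so a_0 = 0.
  10 = 3*3 + 1, so a_1 = 3.
  3 = 3*1 + 0, so a_2 = 3.
The remainder reaches 0 after 3 divisions, so the expansion has 3 partial quotients, read off in order.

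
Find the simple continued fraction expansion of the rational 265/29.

Run the Euclidean algorithm on 265 and 29; the successive quotients are the partial quotients a_0, a_1, ... (each step inverts the fractional part left over by the previous one):
  265 = 9*29 + 4, so a_0 = 9.
  29 = 7*4 + 1, so a_1 = 7.
  4 = 4*1 + 0, so a_2 = 4.
The remainder reaches 0 after 3 divisions, so the expansion has 3 partial quotients, read off in order.

[9; 7, 4]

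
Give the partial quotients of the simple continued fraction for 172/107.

[1; 1, 1, 1, 1, 4, 1, 3]

Run the Euclidean algorithm on 172 and 107; the successive quotients are the partial quotients a_0, a_1, ... (each step inverts the fractional part left over by the previous one):
  172 = 1*107 + 65, so a_0 = 1.
  107 = 1*65 + 42, so a_1 = 1.
  65 = 1*42 + 23, so a_2 = 1.
  42 = 1*23 + 19, so a_3 = 1.
  23 = 1*19 + 4, so a_4 = 1.
  19 = 4*4 + 3, so a_5 = 4.
  4 = 1*3 + 1, so a_6 = 1.
  3 = 3*1 + 0, so a_7 = 3.
The remainder reaches 0 after 8 divisions, so the expansion has 8 partial quotients, read off in order.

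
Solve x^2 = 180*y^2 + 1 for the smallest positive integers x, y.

(x, y) = (161, 12)

First expand sqrt(180) as a continued fraction. With x_i = (sqrt(180) + m_i)/d_i and (m_0, d_0) = (0, 1): a_0 = floor(sqrt(180)) = 13, since 13^2 = 169 <= 180 < 196 = 14^2.
Iterate m_{i+1} = d_i*a_i - m_i, d_{i+1} = (180 - m_{i+1}^2)/d_i, a_{i+1} = floor((a_0 + m_{i+1})/d_{i+1}):
  m_1 = 1*13 - 0 = 13, d_1 = (180 - 13^2)/1 = 11/1 = 11, a_1 = floor((13 + 13)/11) = 2.
  m_2 = 11*2 - 13 = 9, d_2 = (180 - 9^2)/11 = 99/11 = 9, a_2 = floor((13 + 9)/9) = 2.
  m_3 = 9*2 - 9 = 9, d_3 = (180 - 9^2)/9 = 99/9 = 11, a_3 = floor((13 + 9)/11) = 2.
  m_4 = 11*2 - 9 = 13, d_4 = (180 - 13^2)/11 = 11/11 = 1, a_4 = floor((13 + 13)/1) = 26.
  m_5 = 1*26 - 13 = 13, d_5 = (180 - 13^2)/1 = 11/1 = 11: (m_5, d_5) = (m_1, d_1) = (13, 11), so from here the quotients repeat a_1, ..., a_4; the period length is 4.
So sqrt(180) = [13; (2, 2, 2, 26)] with period length k = 4.
k is even, so the fundamental solution of x^2 - 180y^2 = 1 is (p_{k-1}, q_{k-1}) = (p_3, q_3); compute convergents through index 3.
Convergents (p_i = a_i*p_{i-1} + p_{i-2}, q_i = a_i*q_{i-1} + q_{i-2} with p_{-2}=0, p_{-1}=1, q_{-2}=1, q_{-1}=0):
  i=0: a_0=13, p_0 = 13*1 + 0 = 13, q_0 = 13*0 + 1 = 1.
  i=1: a_1=2, p_1 = 2*13 + 1 = 27, q_1 = 2*1 + 0 = 2.
  i=2: a_2=2, p_2 = 2*27 + 13 = 67, q_2 = 2*2 + 1 = 5.
  i=3: a_3=2, p_3 = 2*67 + 27 = 161, q_3 = 2*5 + 2 = 12.
Check: 161^2 - 180*12^2 = 25921 - 25920 = 1, so (x, y) = (161, 12) solves the equation, and by the theorem it is the least positive solution.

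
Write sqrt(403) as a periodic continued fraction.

Write x_i = (sqrt(403) + m_i)/d_i with (m_0, d_0) = (0, 1). a_0 = floor(sqrt(403)) = 20, since 20^2 = 400 <= 403 < 441 = 21^2.
Iterate m_{i+1} = d_i*a_i - m_i, d_{i+1} = (403 - m_{i+1}^2)/d_i, a_{i+1} = floor((a_0 + m_{i+1})/d_{i+1}):
  m_1 = 1*20 - 0 = 20, d_1 = (403 - 20^2)/1 = 3/1 = 3, a_1 = floor((20 + 20)/3) = 13.
  m_2 = 3*13 - 20 = 19, d_2 = (403 - 19^2)/3 = 42/3 = 14, a_2 = floor((20 + 19)/14) = 2.
  m_3 = 14*2 - 19 = 9, d_3 = (403 - 9^2)/14 = 322/14 = 23, a_3 = floor((20 + 9)/23) = 1.
  m_4 = 23*1 - 9 = 14, d_4 = (403 - 14^2)/23 = 207/23 = 9, a_4 = floor((20 + 14)/9) = 3.
  m_5 = 9*3 - 14 = 13, d_5 = (403 - 13^2)/9 = 234/9 = 26, a_5 = floor((20 + 13)/26) = 1.
  m_6 = 26*1 - 13 = 13, d_6 = (403 - 13^2)/26 = 234/26 = 9, a_6 = floor((20 + 13)/9) = 3.
  m_7 = 9*3 - 13 = 14, d_7 = (403 - 14^2)/9 = 207/9 = 23, a_7 = floor((20 + 14)/23) = 1.
  m_8 = 23*1 - 14 = 9, d_8 = (403 - 9^2)/23 = 322/23 = 14, a_8 = floor((20 + 9)/14) = 2.
  m_9 = 14*2 - 9 = 19, d_9 = (403 - 19^2)/14 = 42/14 = 3, a_9 = floor((20 + 19)/3) = 13.
  m_10 = 3*13 - 19 = 20, d_10 = (403 - 20^2)/3 = 3/3 = 1, a_10 = floor((20 + 20)/1) = 40.
  m_11 = 1*40 - 20 = 20, d_11 = (403 - 20^2)/1 = 3/1 = 3: (m_11, d_11) = (m_1, d_1) = (20, 3), so from here the quotients repeat a_1, ..., a_10; the period length is 10.
Hence the expansion of sqrt(403) is a_0 = 20 followed by the repeating block 13, 2, 1, 3, 1, 3, 1, 2, 13, 40 (period 10).

[20; (13, 2, 1, 3, 1, 3, 1, 2, 13, 40)]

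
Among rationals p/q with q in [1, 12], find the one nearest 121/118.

1/1

Expand x = 121/118 as a continued fraction with the Euclidean algorithm:
  121 = 1*118 + 3, so a_0 = 1.
  118 = 39*3 + 1, so a_1 = 39.
  3 = 3*1 + 0, so a_2 = 3.
so x = [1; 39, 3].
Convergents (p_i = a_i*p_{i-1} + p_{i-2}, q_i = a_i*q_{i-1} + q_{i-2} with p_{-2}=0, p_{-1}=1, q_{-2}=1, q_{-1}=0), until the denominator exceeds 12:
  i=0: a_0=1, p_0 = 1*1 + 0 = 1, q_0 = 1*0 + 1 = 1.
  i=1: a_1=39, p_1 = 39*1 + 1 = 40, q_1 = 39*1 + 0 = 39.
q_1 = 39 > 12, so the last convergent with denominator <= 12 is p_0/q_0 = 1/1.
The closest fraction with denominator <= 12 is either p_0/q_0 or the intermediate fraction (k*p_0 + p_{-1})/(k*q_0 + q_{-1}) with the largest k >= 1 whose denominator stays <= 12; these approach x as k grows, and every other convergent or intermediate fraction in range is farther away.
Largest k: floor((12 - q_{-1})/q_0) = floor((12 - 0)/1) = 12 (using the seeds p_{-1} = 1, q_{-1} = 0).
That gives (12*1 + 1)/(12*1 + 0) = 13/12.
Compare the errors: |x - 1/1| = |121*1 - 1*118|/(118*1) = 3/118, and |x - 13/12| = |121*12 - 13*118|/(118*12) = 82/1416.
Cross-multiplying, 3*1416 = 4248 < 9676 = 82*118, so 3/118 is smaller: the convergent 1/1 is closer to x than 13/12.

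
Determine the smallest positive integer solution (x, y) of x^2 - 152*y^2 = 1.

(x, y) = (37, 3)

First expand sqrt(152) as a continued fraction. With x_i = (sqrt(152) + m_i)/d_i and (m_0, d_0) = (0, 1): a_0 = floor(sqrt(152)) = 12, since 12^2 = 144 <= 152 < 169 = 13^2.
Iterate m_{i+1} = d_i*a_i - m_i, d_{i+1} = (152 - m_{i+1}^2)/d_i, a_{i+1} = floor((a_0 + m_{i+1})/d_{i+1}):
  m_1 = 1*12 - 0 = 12, d_1 = (152 - 12^2)/1 = 8/1 = 8, a_1 = floor((12 + 12)/8) = 3.
  m_2 = 8*3 - 12 = 12, d_2 = (152 - 12^2)/8 = 8/8 = 1, a_2 = floor((12 + 12)/1) = 24.
  m_3 = 1*24 - 12 = 12, d_3 = (152 - 12^2)/1 = 8/1 = 8: (m_3, d_3) = (m_1, d_1) = (12, 8), so from here the quotients repeat a_1, a_2; the period length is 2.
So sqrt(152) = [12; (3, 24)] with period length k = 2.
k is even, so the fundamental solution of x^2 - 152y^2 = 1 is (p_{k-1}, q_{k-1}) = (p_1, q_1); compute convergents through index 1.
Convergents (p_i = a_i*p_{i-1} + p_{i-2}, q_i = a_i*q_{i-1} + q_{i-2} with p_{-2}=0, p_{-1}=1, q_{-2}=1, q_{-1}=0):
  i=0: a_0=12, p_0 = 12*1 + 0 = 12, q_0 = 12*0 + 1 = 1.
  i=1: a_1=3, p_1 = 3*12 + 1 = 37, q_1 = 3*1 + 0 = 3.
Check: 37^2 - 152*3^2 = 1369 - 1368 = 1, so (x, y) = (37, 3) solves the equation, and by the theorem it is the least positive solution.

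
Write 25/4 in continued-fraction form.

Run the Euclidean algorithm on 25 and 4; the successive quotients are the partial quotients a_0, a_1, ... (each step inverts the fractional part left over by the previous one):
  25 = 6*4 + 1, so a_0 = 6.
  4 = 4*1 + 0, so a_1 = 4.
The remainder reaches 0 after 2 divisions, so the expansion has 2 partial quotients, read off in order.

[6; 4]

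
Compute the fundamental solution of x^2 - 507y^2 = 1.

First expand sqrt(507) as a continued fraction. With x_i = (sqrt(507) + m_i)/d_i and (m_0, d_0) = (0, 1): a_0 = floor(sqrt(507)) = 22, since 22^2 = 484 <= 507 < 529 = 23^2.
Iterate m_{i+1} = d_i*a_i - m_i, d_{i+1} = (507 - m_{i+1}^2)/d_i, a_{i+1} = floor((a_0 + m_{i+1})/d_{i+1}):
  m_1 = 1*22 - 0 = 22, d_1 = (507 - 22^2)/1 = 23/1 = 23, a_1 = floor((22 + 22)/23) = 1.
  m_2 = 23*1 - 22 = 1, d_2 = (507 - 1^2)/23 = 506/23 = 22, a_2 = floor((22 + 1)/22) = 1.
  m_3 = 22*1 - 1 = 21, d_3 = (507 - 21^2)/22 = 66/22 = 3, a_3 = floor((22 + 21)/3) = 14.
  m_4 = 3*14 - 21 = 21, d_4 = (507 - 21^2)/3 = 66/3 = 22, a_4 = floor((22 + 21)/22) = 1.
  m_5 = 22*1 - 21 = 1, d_5 = (507 - 1^2)/22 = 506/22 = 23, a_5 = floor((22 + 1)/23) = 1.
  m_6 = 23*1 - 1 = 22, d_6 = (507 - 22^2)/23 = 23/23 = 1, a_6 = floor((22 + 22)/1) = 44.
  m_7 = 1*44 - 22 = 22, d_7 = (507 - 22^2)/1 = 23/1 = 23: (m_7, d_7) = (m_1, d_1) = (22, 23), so from here the quotients repeat a_1, ..., a_6; the period length is 6.
So sqrt(507) = [22; (1, 1, 14, 1, 1, 44)] with period length k = 6.
k is even, so the fundamental solution of x^2 - 507y^2 = 1 is (p_{k-1}, q_{k-1}) = (p_5, q_5); compute convergents through index 5.
Convergents (p_i = a_i*p_{i-1} + p_{i-2}, q_i = a_i*q_{i-1} + q_{i-2} with p_{-2}=0, p_{-1}=1, q_{-2}=1, q_{-1}=0):
  i=0: a_0=22, p_0 = 22*1 + 0 = 22, q_0 = 22*0 + 1 = 1.
  i=1: a_1=1, p_1 = 1*22 + 1 = 23, q_1 = 1*1 + 0 = 1.
  i=2: a_2=1, p_2 = 1*23 + 22 = 45, q_2 = 1*1 + 1 = 2.
  i=3: a_3=14, p_3 = 14*45 + 23 = 653, q_3 = 14*2 + 1 = 29.
  i=4: a_4=1, p_4 = 1*653 + 45 = 698, q_4 = 1*29 + 2 = 31.
  i=5: a_5=1, p_5 = 1*698 + 653 = 1351, q_5 = 1*31 + 29 = 60.
Check: 1351^2 - 507*60^2 = 1825201 - 1825200 = 1, so (x, y) = (1351, 60) solves the equation, and by the theorem it is the least positive solution.

(x, y) = (1351, 60)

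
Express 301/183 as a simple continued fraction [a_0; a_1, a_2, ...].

Run the Euclidean algorithm on 301 and 183; the successive quotients are the partial quotients a_0, a_1, ... (each step inverts the fractional part left over by the previous one):
  301 = 1*183 + 118, so a_0 = 1.
  183 = 1*118 + 65, so a_1 = 1.
  118 = 1*65 + 53, so a_2 = 1.
  65 = 1*53 + 12, so a_3 = 1.
  53 = 4*12 + 5, so a_4 = 4.
  12 = 2*5 + 2, so a_5 = 2.
  5 = 2*2 + 1, so a_6 = 2.
  2 = 2*1 + 0, so a_7 = 2.
The remainder reaches 0 after 8 divisions, so the expansion has 8 partial quotients, read off in order.

[1; 1, 1, 1, 4, 2, 2, 2]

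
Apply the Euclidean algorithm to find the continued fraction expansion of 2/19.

Run the Euclidean algorithm on 2 and 19; the successive quotients are the partial quotients a_0, a_1, ... (each step inverts the fractional part left over by the previous one):
  2 = 0*19 + 2, so a_0 = 0.
  19 = 9*2 + 1, so a_1 = 9.
  2 = 2*1 + 0, so a_2 = 2.
The remainder reaches 0 after 3 divisions, so the expansion has 3 partial quotients, read off in order.

[0; 9, 2]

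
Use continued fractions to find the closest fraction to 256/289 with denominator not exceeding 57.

31/35

Expand x = 256/289 as a continued fraction with the Euclidean algorithm:
  256 = 0*289 + 256, so a_0 = 0.
  289 = 1*256 + 33, so a_1 = 1.
  256 = 7*33 + 25, so a_2 = 7.
  33 = 1*25 + 8, so a_3 = 1.
  25 = 3*8 + 1, so a_4 = 3.
  8 = 8*1 + 0, so a_5 = 8.
so x = [0; 1, 7, 1, 3, 8].
Convergents (p_i = a_i*p_{i-1} + p_{i-2}, q_i = a_i*q_{i-1} + q_{i-2} with p_{-2}=0, p_{-1}=1, q_{-2}=1, q_{-1}=0), until the denominator exceeds 57:
  i=0: a_0=0, p_0 = 0*1 + 0 = 0, q_0 = 0*0 + 1 = 1.
  i=1: a_1=1, p_1 = 1*0 + 1 = 1, q_1 = 1*1 + 0 = 1.
  i=2: a_2=7, p_2 = 7*1 + 0 = 7, q_2 = 7*1 + 1 = 8.
  i=3: a_3=1, p_3 = 1*7 + 1 = 8, q_3 = 1*8 + 1 = 9.
  i=4: a_4=3, p_4 = 3*8 + 7 = 31, q_4 = 3*9 + 8 = 35.
  i=5: a_5=8, p_5 = 8*31 + 8 = 256, q_5 = 8*35 + 9 = 289.
q_5 = 289 > 57, so the last convergent with denominator <= 57 is p_4/q_4 = 31/35.
The closest fraction with denominator <= 57 is either p_4/q_4 or the intermediate fraction (k*p_4 + p_3)/(k*q_4 + q_3) with the largest k >= 1 whose denominator stays <= 57; these approach x as k grows, and every other convergent or intermediate fraction in range is farther away.
Largest k: floor((57 - q_3)/q_4) = floor((57 - 9)/35) = 1.
That gives (1*31 + 8)/(1*35 + 9) = 39/44.
Compare the errors: |x - 31/35| = |256*35 - 31*289|/(289*35) = 1/10115, and |x - 39/44| = |256*44 - 39*289|/(289*44) = 7/12716.
Cross-multiplying, 1*12716 = 12716 < 70805 = 7*10115, so 1/10115 is smaller: the convergent 31/35 is closer to x than 39/44.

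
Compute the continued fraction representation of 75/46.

[1; 1, 1, 1, 2, 2, 2]

Run the Euclidean algorithm on 75 and 46; the successive quotients are the partial quotients a_0, a_1, ... (each step inverts the fractional part left over by the previous one):
  75 = 1*46 + 29, so a_0 = 1.
  46 = 1*29 + 17, so a_1 = 1.
  29 = 1*17 + 12, so a_2 = 1.
  17 = 1*12 + 5, so a_3 = 1.
  12 = 2*5 + 2, so a_4 = 2.
  5 = 2*2 + 1, so a_5 = 2.
  2 = 2*1 + 0, so a_6 = 2.
The remainder reaches 0 after 7 divisions, so the expansion has 7 partial quotients, read off in order.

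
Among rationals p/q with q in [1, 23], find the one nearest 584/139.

21/5

Expand x = 584/139 as a continued fraction with the Euclidean algorithm:
  584 = 4*139 + 28, so a_0 = 4.
  139 = 4*28 + 27, so a_1 = 4.
  28 = 1*27 + 1, so a_2 = 1.
  27 = 27*1 + 0, so a_3 = 27.
so x = [4; 4, 1, 27].
Convergents (p_i = a_i*p_{i-1} + p_{i-2}, q_i = a_i*q_{i-1} + q_{i-2} with p_{-2}=0, p_{-1}=1, q_{-2}=1, q_{-1}=0), until the denominator exceeds 23:
  i=0: a_0=4, p_0 = 4*1 + 0 = 4, q_0 = 4*0 + 1 = 1.
  i=1: a_1=4, p_1 = 4*4 + 1 = 17, q_1 = 4*1 + 0 = 4.
  i=2: a_2=1, p_2 = 1*17 + 4 = 21, q_2 = 1*4 + 1 = 5.
  i=3: a_3=27, p_3 = 27*21 + 17 = 584, q_3 = 27*5 + 4 = 139.
q_3 = 139 > 23, so the last convergent with denominator <= 23 is p_2/q_2 = 21/5.
The closest fraction with denominator <= 23 is either p_2/q_2 or the intermediate fraction (k*p_2 + p_1)/(k*q_2 + q_1) with the largest k >= 1 whose denominator stays <= 23; these approach x as k grows, and every other convergent or intermediate fraction in range is farther away.
Largest k: floor((23 - q_1)/q_2) = floor((23 - 4)/5) = 3.
That gives (3*21 + 17)/(3*5 + 4) = 80/19.
Compare the errors: |x - 21/5| = |584*5 - 21*139|/(139*5) = 1/695, and |x - 80/19| = |584*19 - 80*139|/(139*19) = 24/2641.
Cross-multiplying, 1*2641 = 2641 < 16680 = 24*695, so 1/695 is smaller: the convergent 21/5 is closer to x than 80/19.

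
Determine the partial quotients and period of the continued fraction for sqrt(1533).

[39; (6, 1, 1, 19, 26, 19, 1, 1, 6, 78)]

Write x_i = (sqrt(1533) + m_i)/d_i with (m_0, d_0) = (0, 1). a_0 = floor(sqrt(1533)) = 39, since 39^2 = 1521 <= 1533 < 1600 = 40^2.
Iterate m_{i+1} = d_i*a_i - m_i, d_{i+1} = (1533 - m_{i+1}^2)/d_i, a_{i+1} = floor((a_0 + m_{i+1})/d_{i+1}):
  m_1 = 1*39 - 0 = 39, d_1 = (1533 - 39^2)/1 = 12/1 = 12, a_1 = floor((39 + 39)/12) = 6.
  m_2 = 12*6 - 39 = 33, d_2 = (1533 - 33^2)/12 = 444/12 = 37, a_2 = floor((39 + 33)/37) = 1.
  m_3 = 37*1 - 33 = 4, d_3 = (1533 - 4^2)/37 = 1517/37 = 41, a_3 = floor((39 + 4)/41) = 1.
  m_4 = 41*1 - 4 = 37, d_4 = (1533 - 37^2)/41 = 164/41 = 4, a_4 = floor((39 + 37)/4) = 19.
  m_5 = 4*19 - 37 = 39, d_5 = (1533 - 39^2)/4 = 12/4 = 3, a_5 = floor((39 + 39)/3) = 26.
  m_6 = 3*26 - 39 = 39, d_6 = (1533 - 39^2)/3 = 12/3 = 4, a_6 = floor((39 + 39)/4) = 19.
  m_7 = 4*19 - 39 = 37, d_7 = (1533 - 37^2)/4 = 164/4 = 41, a_7 = floor((39 + 37)/41) = 1.
  m_8 = 41*1 - 37 = 4, d_8 = (1533 - 4^2)/41 = 1517/41 = 37, a_8 = floor((39 + 4)/37) = 1.
  m_9 = 37*1 - 4 = 33, d_9 = (1533 - 33^2)/37 = 444/37 = 12, a_9 = floor((39 + 33)/12) = 6.
  m_10 = 12*6 - 33 = 39, d_10 = (1533 - 39^2)/12 = 12/12 = 1, a_10 = floor((39 + 39)/1) = 78.
  m_11 = 1*78 - 39 = 39, d_11 = (1533 - 39^2)/1 = 12/1 = 12: (m_11, d_11) = (m_1, d_1) = (39, 12), so from here the quotients repeat a_1, ..., a_10; the period length is 10.
Hence the expansion of sqrt(1533) is a_0 = 39 followed by the repeating block 6, 1, 1, 19, 26, 19, 1, 1, 6, 78 (period 10).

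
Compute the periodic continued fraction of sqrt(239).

[15; (2, 5, 1, 2, 4, 15, 4, 2, 1, 5, 2, 30)]

Write x_i = (sqrt(239) + m_i)/d_i with (m_0, d_0) = (0, 1). a_0 = floor(sqrt(239)) = 15, since 15^2 = 225 <= 239 < 256 = 16^2.
Iterate m_{i+1} = d_i*a_i - m_i, d_{i+1} = (239 - m_{i+1}^2)/d_i, a_{i+1} = floor((a_0 + m_{i+1})/d_{i+1}):
  m_1 = 1*15 - 0 = 15, d_1 = (239 - 15^2)/1 = 14/1 = 14, a_1 = floor((15 + 15)/14) = 2.
  m_2 = 14*2 - 15 = 13, d_2 = (239 - 13^2)/14 = 70/14 = 5, a_2 = floor((15 + 13)/5) = 5.
  m_3 = 5*5 - 13 = 12, d_3 = (239 - 12^2)/5 = 95/5 = 19, a_3 = floor((15 + 12)/19) = 1.
  m_4 = 19*1 - 12 = 7, d_4 = (239 - 7^2)/19 = 190/19 = 10, a_4 = floor((15 + 7)/10) = 2.
  m_5 = 10*2 - 7 = 13, d_5 = (239 - 13^2)/10 = 70/10 = 7, a_5 = floor((15 + 13)/7) = 4.
  m_6 = 7*4 - 13 = 15, d_6 = (239 - 15^2)/7 = 14/7 = 2, a_6 = floor((15 + 15)/2) = 15.
  m_7 = 2*15 - 15 = 15, d_7 = (239 - 15^2)/2 = 14/2 = 7, a_7 = floor((15 + 15)/7) = 4.
  m_8 = 7*4 - 15 = 13, d_8 = (239 - 13^2)/7 = 70/7 = 10, a_8 = floor((15 + 13)/10) = 2.
  m_9 = 10*2 - 13 = 7, d_9 = (239 - 7^2)/10 = 190/10 = 19, a_9 = floor((15 + 7)/19) = 1.
  m_10 = 19*1 - 7 = 12, d_10 = (239 - 12^2)/19 = 95/19 = 5, a_10 = floor((15 + 12)/5) = 5.
  m_11 = 5*5 - 12 = 13, d_11 = (239 - 13^2)/5 = 70/5 = 14, a_11 = floor((15 + 13)/14) = 2.
  m_12 = 14*2 - 13 = 15, d_12 = (239 - 15^2)/14 = 14/14 = 1, a_12 = floor((15 + 15)/1) = 30.
  m_13 = 1*30 - 15 = 15, d_13 = (239 - 15^2)/1 = 14/1 = 14: (m_13, d_13) = (m_1, d_1) = (15, 14), so from here the quotients repeat a_1, ..., a_12; the period length is 12.
Hence the expansion of sqrt(239) is a_0 = 15 followed by the repeating block 2, 5, 1, 2, 4, 15, 4, 2, 1, 5, 2, 30 (period 12).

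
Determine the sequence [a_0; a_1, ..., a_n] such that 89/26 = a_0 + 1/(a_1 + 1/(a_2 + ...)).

Run the Euclidean algorithm on 89 and 26; the successive quotients are the partial quotients a_0, a_1, ... (each step inverts the fractional part left over by the previous one):
  89 = 3*26 + 11, so a_0 = 3.
  26 = 2*11 + 4, so a_1 = 2.
  11 = 2*4 + 3, so a_2 = 2.
  4 = 1*3 + 1, so a_3 = 1.
  3 = 3*1 + 0, so a_4 = 3.
The remainder reaches 0 after 5 divisions, so the expansion has 5 partial quotients, read off in order.

[3; 2, 2, 1, 3]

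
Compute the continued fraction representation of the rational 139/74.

[1; 1, 7, 4, 2]

Run the Euclidean algorithm on 139 and 74; the successive quotients are the partial quotients a_0, a_1, ... (each step inverts the fractional part left over by the previous one):
  139 = 1*74 + 65, so a_0 = 1.
  74 = 1*65 + 9, so a_1 = 1.
  65 = 7*9 + 2, so a_2 = 7.
  9 = 4*2 + 1, so a_3 = 4.
  2 = 2*1 + 0, so a_4 = 2.
The remainder reaches 0 after 5 divisions, so the expansion has 5 partial quotients, read off in order.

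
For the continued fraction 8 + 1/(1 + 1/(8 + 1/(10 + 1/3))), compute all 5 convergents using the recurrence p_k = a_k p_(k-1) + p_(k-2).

Using the convergent recurrence p_i = a_i*p_{i-1} + p_{i-2}, q_i = a_i*q_{i-1} + q_{i-2} with p_{-2}=0, p_{-1}=1, q_{-2}=1, q_{-1}=0:
  i=0: a_0=8, p_0 = 8*1 + 0 = 8, q_0 = 8*0 + 1 = 1.
  i=1: a_1=1, p_1 = 1*8 + 1 = 9, q_1 = 1*1 + 0 = 1.
  i=2: a_2=8, p_2 = 8*9 + 8 = 80, q_2 = 8*1 + 1 = 9.
  i=3: a_3=10, p_3 = 10*80 + 9 = 809, q_3 = 10*9 + 1 = 91.
  i=4: a_4=3, p_4 = 3*809 + 80 = 2507, q_4 = 3*91 + 9 = 282.

8/1, 9/1, 80/9, 809/91, 2507/282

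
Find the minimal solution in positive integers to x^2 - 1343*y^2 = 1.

First expand sqrt(1343) as a continued fraction. With x_i = (sqrt(1343) + m_i)/d_i and (m_0, d_0) = (0, 1): a_0 = floor(sqrt(1343)) = 36, since 36^2 = 1296 <= 1343 < 1369 = 37^2.
Iterate m_{i+1} = d_i*a_i - m_i, d_{i+1} = (1343 - m_{i+1}^2)/d_i, a_{i+1} = floor((a_0 + m_{i+1})/d_{i+1}):
  m_1 = 1*36 - 0 = 36, d_1 = (1343 - 36^2)/1 = 47/1 = 47, a_1 = floor((36 + 36)/47) = 1.
  m_2 = 47*1 - 36 = 11, d_2 = (1343 - 11^2)/47 = 1222/47 = 26, a_2 = floor((36 + 11)/26) = 1.
  m_3 = 26*1 - 11 = 15, d_3 = (1343 - 15^2)/26 = 1118/26 = 43, a_3 = floor((36 + 15)/43) = 1.
  m_4 = 43*1 - 15 = 28, d_4 = (1343 - 28^2)/43 = 559/43 = 13, a_4 = floor((36 + 28)/13) = 4.
  m_5 = 13*4 - 28 = 24, d_5 = (1343 - 24^2)/13 = 767/13 = 59, a_5 = floor((36 + 24)/59) = 1.
  m_6 = 59*1 - 24 = 35, d_6 = (1343 - 35^2)/59 = 118/59 = 2, a_6 = floor((36 + 35)/2) = 35.
  m_7 = 2*35 - 35 = 35, d_7 = (1343 - 35^2)/2 = 118/2 = 59, a_7 = floor((36 + 35)/59) = 1.
  m_8 = 59*1 - 35 = 24, d_8 = (1343 - 24^2)/59 = 767/59 = 13, a_8 = floor((36 + 24)/13) = 4.
  m_9 = 13*4 - 24 = 28, d_9 = (1343 - 28^2)/13 = 559/13 = 43, a_9 = floor((36 + 28)/43) = 1.
  m_10 = 43*1 - 28 = 15, d_10 = (1343 - 15^2)/43 = 1118/43 = 26, a_10 = floor((36 + 15)/26) = 1.
  m_11 = 26*1 - 15 = 11, d_11 = (1343 - 11^2)/26 = 1222/26 = 47, a_11 = floor((36 + 11)/47) = 1.
  m_12 = 47*1 - 11 = 36, d_12 = (1343 - 36^2)/47 = 47/47 = 1, a_12 = floor((36 + 36)/1) = 72.
  m_13 = 1*72 - 36 = 36, d_13 = (1343 - 36^2)/1 = 47/1 = 47: (m_13, d_13) = (m_1, d_1) = (36, 47), so from here the quotients repeat a_1, ..., a_12; the period length is 12.
So sqrt(1343) = [36; (1, 1, 1, 4, 1, 35, 1, 4, 1, 1, 1, 72)] with period length k = 12.
k is even, so the fundamental solution of x^2 - 1343y^2 = 1 is (p_{k-1}, q_{k-1}) = (p_11, q_11); compute convergents through index 11.
Convergents (p_i = a_i*p_{i-1} + p_{i-2}, q_i = a_i*q_{i-1} + q_{i-2} with p_{-2}=0, p_{-1}=1, q_{-2}=1, q_{-1}=0):
  i=0: a_0=36, p_0 = 36*1 + 0 = 36, q_0 = 36*0 + 1 = 1.
  i=1: a_1=1, p_1 = 1*36 + 1 = 37, q_1 = 1*1 + 0 = 1.
  i=2: a_2=1, p_2 = 1*37 + 36 = 73, q_2 = 1*1 + 1 = 2.
  i=3: a_3=1, p_3 = 1*73 + 37 = 110, q_3 = 1*2 + 1 = 3.
  i=4: a_4=4, p_4 = 4*110 + 73 = 513, q_4 = 4*3 + 2 = 14.
  i=5: a_5=1, p_5 = 1*513 + 110 = 623, q_5 = 1*14 + 3 = 17.
  i=6: a_6=35, p_6 = 35*623 + 513 = 22318, q_6 = 35*17 + 14 = 609.
  i=7: a_7=1, p_7 = 1*22318 + 623 = 22941, q_7 = 1*609 + 17 = 626.
  i=8: a_8=4, p_8 = 4*22941 + 22318 = 114082, q_8 = 4*626 + 609 = 3113.
  i=9: a_9=1, p_9 = 1*114082 + 22941 = 137023, q_9 = 1*3113 + 626 = 3739.
  i=10: a_10=1, p_10 = 1*137023 + 114082 = 251105, q_10 = 1*3739 + 3113 = 6852.
  i=11: a_11=1, p_11 = 1*251105 + 137023 = 388128, q_11 = 1*6852 + 3739 = 10591.
Check: 388128^2 - 1343*10591^2 = 150643344384 - 150643344383 = 1, so (x, y) = (388128, 10591) solves the equation, and by the theorem it is the least positive solution.

(x, y) = (388128, 10591)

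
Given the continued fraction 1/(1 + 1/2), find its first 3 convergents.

Using the convergent recurrence p_i = a_i*p_{i-1} + p_{i-2}, q_i = a_i*q_{i-1} + q_{i-2} with p_{-2}=0, p_{-1}=1, q_{-2}=1, q_{-1}=0:
  i=0: a_0=0, p_0 = 0*1 + 0 = 0, q_0 = 0*0 + 1 = 1.
  i=1: a_1=1, p_1 = 1*0 + 1 = 1, q_1 = 1*1 + 0 = 1.
  i=2: a_2=2, p_2 = 2*1 + 0 = 2, q_2 = 2*1 + 1 = 3.

0/1, 1/1, 2/3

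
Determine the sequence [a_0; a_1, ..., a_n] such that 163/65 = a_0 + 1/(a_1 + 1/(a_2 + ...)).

[2; 1, 1, 32]

Run the Euclidean algorithm on 163 and 65; the successive quotients are the partial quotients a_0, a_1, ... (each step inverts the fractional part left over by the previous one):
  163 = 2*65 + 33, so a_0 = 2.
  65 = 1*33 + 32, so a_1 = 1.
  33 = 1*32 + 1, so a_2 = 1.
  32 = 32*1 + 0, so a_3 = 32.
The remainder reaches 0 after 4 divisions, so the expansion has 4 partial quotients, read off in order.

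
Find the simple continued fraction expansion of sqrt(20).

Write x_i = (sqrt(20) + m_i)/d_i with (m_0, d_0) = (0, 1). a_0 = floor(sqrt(20)) = 4, since 4^2 = 16 <= 20 < 25 = 5^2.
Iterate m_{i+1} = d_i*a_i - m_i, d_{i+1} = (20 - m_{i+1}^2)/d_i, a_{i+1} = floor((a_0 + m_{i+1})/d_{i+1}):
  m_1 = 1*4 - 0 = 4, d_1 = (20 - 4^2)/1 = 4/1 = 4, a_1 = floor((4 + 4)/4) = 2.
  m_2 = 4*2 - 4 = 4, d_2 = (20 - 4^2)/4 = 4/4 = 1, a_2 = floor((4 + 4)/1) = 8.
  m_3 = 1*8 - 4 = 4, d_3 = (20 - 4^2)/1 = 4/1 = 4: (m_3, d_3) = (m_1, d_1) = (4, 4), so from here the quotients repeat a_1, a_2; the period length is 2.
Hence the expansion of sqrt(20) is a_0 = 4 followed by the repeating block 2, 8 (period 2).

[4; (2, 8)]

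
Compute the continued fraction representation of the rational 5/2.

[2; 2]

Run the Euclidean algorithm on 5 and 2; the successive quotients are the partial quotients a_0, a_1, ... (each step inverts the fractional part left over by the previous one):
  5 = 2*2 + 1, so a_0 = 2.
  2 = 2*1 + 0, so a_1 = 2.
The remainder reaches 0 after 2 divisions, so the expansion has 2 partial quotients, read off in order.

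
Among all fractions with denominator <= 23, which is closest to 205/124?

38/23

Expand x = 205/124 as a continued fraction with the Euclidean algorithm:
  205 = 1*124 + 81, so a_0 = 1.
  124 = 1*81 + 43, so a_1 = 1.
  81 = 1*43 + 38, so a_2 = 1.
  43 = 1*38 + 5, so a_3 = 1.
  38 = 7*5 + 3, so a_4 = 7.
  5 = 1*3 + 2, so a_5 = 1.
  3 = 1*2 + 1, so a_6 = 1.
  2 = 2*1 + 0, so a_7 = 2.
so x = [1; 1, 1, 1, 7, 1, 1, 2].
Convergents (p_i = a_i*p_{i-1} + p_{i-2}, q_i = a_i*q_{i-1} + q_{i-2} with p_{-2}=0, p_{-1}=1, q_{-2}=1, q_{-1}=0), until the denominator exceeds 23:
  i=0: a_0=1, p_0 = 1*1 + 0 = 1, q_0 = 1*0 + 1 = 1.
  i=1: a_1=1, p_1 = 1*1 + 1 = 2, q_1 = 1*1 + 0 = 1.
  i=2: a_2=1, p_2 = 1*2 + 1 = 3, q_2 = 1*1 + 1 = 2.
  i=3: a_3=1, p_3 = 1*3 + 2 = 5, q_3 = 1*2 + 1 = 3.
  i=4: a_4=7, p_4 = 7*5 + 3 = 38, q_4 = 7*3 + 2 = 23.
  i=5: a_5=1, p_5 = 1*38 + 5 = 43, q_5 = 1*23 + 3 = 26.
q_5 = 26 > 23, so the last convergent with denominator <= 23 is p_4/q_4 = 38/23.
The closest fraction with denominator <= 23 is either p_4/q_4 or the intermediate fraction (k*p_4 + p_3)/(k*q_4 + q_3) with the largest k >= 1 whose denominator stays <= 23; these approach x as k grows, and every other convergent or intermediate fraction in range is farther away.
Largest k: floor((23 - q_3)/q_4) = floor((23 - 3)/23) = 0.
Since k = 0, no intermediate fraction beyond p_4/q_4 has denominator <= 23, so the convergent 38/23 is the closest (its error is |205*23 - 38*124|/(124*23) = 3/2852).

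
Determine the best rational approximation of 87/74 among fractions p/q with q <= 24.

20/17

Expand x = 87/74 as a continued fraction with the Euclidean algorithm:
  87 = 1*74 + 13, so a_0 = 1.
  74 = 5*13 + 9, so a_1 = 5.
  13 = 1*9 + 4, so a_2 = 1.
  9 = 2*4 + 1, so a_3 = 2.
  4 = 4*1 + 0, so a_4 = 4.
so x = [1; 5, 1, 2, 4].
Convergents (p_i = a_i*p_{i-1} + p_{i-2}, q_i = a_i*q_{i-1} + q_{i-2} with p_{-2}=0, p_{-1}=1, q_{-2}=1, q_{-1}=0), until the denominator exceeds 24:
  i=0: a_0=1, p_0 = 1*1 + 0 = 1, q_0 = 1*0 + 1 = 1.
  i=1: a_1=5, p_1 = 5*1 + 1 = 6, q_1 = 5*1 + 0 = 5.
  i=2: a_2=1, p_2 = 1*6 + 1 = 7, q_2 = 1*5 + 1 = 6.
  i=3: a_3=2, p_3 = 2*7 + 6 = 20, q_3 = 2*6 + 5 = 17.
  i=4: a_4=4, p_4 = 4*20 + 7 = 87, q_4 = 4*17 + 6 = 74.
q_4 = 74 > 24, so the last convergent with denominator <= 24 is p_3/q_3 = 20/17.
The closest fraction with denominator <= 24 is either p_3/q_3 or the intermediate fraction (k*p_3 + p_2)/(k*q_3 + q_2) with the largest k >= 1 whose denominator stays <= 24; these approach x as k grows, and every other convergent or intermediate fraction in range is farther away.
Largest k: floor((24 - q_2)/q_3) = floor((24 - 6)/17) = 1.
That gives (1*20 + 7)/(1*17 + 6) = 27/23.
Compare the errors: |x - 20/17| = |87*17 - 20*74|/(74*17) = 1/1258, and |x - 27/23| = |87*23 - 27*74|/(74*23) = 3/1702.
Cross-multiplying, 1*1702 = 1702 < 3774 = 3*1258, so 1/1258 is smaller: the convergent 20/17 is closer to x than 27/23.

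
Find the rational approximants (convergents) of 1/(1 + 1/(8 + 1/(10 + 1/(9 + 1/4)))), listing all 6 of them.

0/1, 1/1, 8/9, 81/91, 737/828, 3029/3403

Using the convergent recurrence p_i = a_i*p_{i-1} + p_{i-2}, q_i = a_i*q_{i-1} + q_{i-2} with p_{-2}=0, p_{-1}=1, q_{-2}=1, q_{-1}=0:
  i=0: a_0=0, p_0 = 0*1 + 0 = 0, q_0 = 0*0 + 1 = 1.
  i=1: a_1=1, p_1 = 1*0 + 1 = 1, q_1 = 1*1 + 0 = 1.
  i=2: a_2=8, p_2 = 8*1 + 0 = 8, q_2 = 8*1 + 1 = 9.
  i=3: a_3=10, p_3 = 10*8 + 1 = 81, q_3 = 10*9 + 1 = 91.
  i=4: a_4=9, p_4 = 9*81 + 8 = 737, q_4 = 9*91 + 9 = 828.
  i=5: a_5=4, p_5 = 4*737 + 81 = 3029, q_5 = 4*828 + 91 = 3403.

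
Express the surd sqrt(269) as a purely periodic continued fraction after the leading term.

Write x_i = (sqrt(269) + m_i)/d_i with (m_0, d_0) = (0, 1). a_0 = floor(sqrt(269)) = 16, since 16^2 = 256 <= 269 < 289 = 17^2.
Iterate m_{i+1} = d_i*a_i - m_i, d_{i+1} = (269 - m_{i+1}^2)/d_i, a_{i+1} = floor((a_0 + m_{i+1})/d_{i+1}):
  m_1 = 1*16 - 0 = 16, d_1 = (269 - 16^2)/1 = 13/1 = 13, a_1 = floor((16 + 16)/13) = 2.
  m_2 = 13*2 - 16 = 10, d_2 = (269 - 10^2)/13 = 169/13 = 13, a_2 = floor((16 + 10)/13) = 2.
  m_3 = 13*2 - 10 = 16, d_3 = (269 - 16^2)/13 = 13/13 = 1, a_3 = floor((16 + 16)/1) = 32.
  m_4 = 1*32 - 16 = 16, d_4 = (269 - 16^2)/1 = 13/1 = 13: (m_4, d_4) = (m_1, d_1) = (16, 13), so from here the quotients repeat a_1, ..., a_3; the period length is 3.
Hence the expansion of sqrt(269) is a_0 = 16 followed by the repeating block 2, 2, 32 (period 3).

[16; (2, 2, 32)]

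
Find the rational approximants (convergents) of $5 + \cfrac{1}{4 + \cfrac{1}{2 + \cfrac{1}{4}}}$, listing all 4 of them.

5/1, 21/4, 47/9, 209/40

Using the convergent recurrence p_i = a_i*p_{i-1} + p_{i-2}, q_i = a_i*q_{i-1} + q_{i-2} with p_{-2}=0, p_{-1}=1, q_{-2}=1, q_{-1}=0:
  i=0: a_0=5, p_0 = 5*1 + 0 = 5, q_0 = 5*0 + 1 = 1.
  i=1: a_1=4, p_1 = 4*5 + 1 = 21, q_1 = 4*1 + 0 = 4.
  i=2: a_2=2, p_2 = 2*21 + 5 = 47, q_2 = 2*4 + 1 = 9.
  i=3: a_3=4, p_3 = 4*47 + 21 = 209, q_3 = 4*9 + 4 = 40.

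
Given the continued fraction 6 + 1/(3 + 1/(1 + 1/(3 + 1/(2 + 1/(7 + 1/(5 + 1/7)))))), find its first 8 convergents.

6/1, 19/3, 25/4, 94/15, 213/34, 1585/253, 8138/1299, 58551/9346

Using the convergent recurrence p_i = a_i*p_{i-1} + p_{i-2}, q_i = a_i*q_{i-1} + q_{i-2} with p_{-2}=0, p_{-1}=1, q_{-2}=1, q_{-1}=0:
  i=0: a_0=6, p_0 = 6*1 + 0 = 6, q_0 = 6*0 + 1 = 1.
  i=1: a_1=3, p_1 = 3*6 + 1 = 19, q_1 = 3*1 + 0 = 3.
  i=2: a_2=1, p_2 = 1*19 + 6 = 25, q_2 = 1*3 + 1 = 4.
  i=3: a_3=3, p_3 = 3*25 + 19 = 94, q_3 = 3*4 + 3 = 15.
  i=4: a_4=2, p_4 = 2*94 + 25 = 213, q_4 = 2*15 + 4 = 34.
  i=5: a_5=7, p_5 = 7*213 + 94 = 1585, q_5 = 7*34 + 15 = 253.
  i=6: a_6=5, p_6 = 5*1585 + 213 = 8138, q_6 = 5*253 + 34 = 1299.
  i=7: a_7=7, p_7 = 7*8138 + 1585 = 58551, q_7 = 7*1299 + 253 = 9346.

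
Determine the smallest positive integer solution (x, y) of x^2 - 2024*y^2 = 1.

First expand sqrt(2024) as a continued fraction. With x_i = (sqrt(2024) + m_i)/d_i and (m_0, d_0) = (0, 1): a_0 = floor(sqrt(2024)) = 44, since 44^2 = 1936 <= 2024 < 2025 = 45^2.
Iterate m_{i+1} = d_i*a_i - m_i, d_{i+1} = (2024 - m_{i+1}^2)/d_i, a_{i+1} = floor((a_0 + m_{i+1})/d_{i+1}):
  m_1 = 1*44 - 0 = 44, d_1 = (2024 - 44^2)/1 = 88/1 = 88, a_1 = floor((44 + 44)/88) = 1.
  m_2 = 88*1 - 44 = 44, d_2 = (2024 - 44^2)/88 = 88/88 = 1, a_2 = floor((44 + 44)/1) = 88.
  m_3 = 1*88 - 44 = 44, d_3 = (2024 - 44^2)/1 = 88/1 = 88: (m_3, d_3) = (m_1, d_1) = (44, 88), so from here the quotients repeat a_1, a_2; the period length is 2.
So sqrt(2024) = [44; (1, 88)] with period length k = 2.
k is even, so the fundamental solution of x^2 - 2024y^2 = 1 is (p_{k-1}, q_{k-1}) = (p_1, q_1); compute convergents through index 1.
Convergents (p_i = a_i*p_{i-1} + p_{i-2}, q_i = a_i*q_{i-1} + q_{i-2} with p_{-2}=0, p_{-1}=1, q_{-2}=1, q_{-1}=0):
  i=0: a_0=44, p_0 = 44*1 + 0 = 44, q_0 = 44*0 + 1 = 1.
  i=1: a_1=1, p_1 = 1*44 + 1 = 45, q_1 = 1*1 + 0 = 1.
Check: 45^2 - 2024*1^2 = 2025 - 2024 = 1, so (x, y) = (45, 1) solves the equation, and by the theorem it is the least positive solution.

(x, y) = (45, 1)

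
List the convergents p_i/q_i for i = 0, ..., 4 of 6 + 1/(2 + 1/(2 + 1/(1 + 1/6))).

6/1, 13/2, 32/5, 45/7, 302/47

Using the convergent recurrence p_i = a_i*p_{i-1} + p_{i-2}, q_i = a_i*q_{i-1} + q_{i-2} with p_{-2}=0, p_{-1}=1, q_{-2}=1, q_{-1}=0:
  i=0: a_0=6, p_0 = 6*1 + 0 = 6, q_0 = 6*0 + 1 = 1.
  i=1: a_1=2, p_1 = 2*6 + 1 = 13, q_1 = 2*1 + 0 = 2.
  i=2: a_2=2, p_2 = 2*13 + 6 = 32, q_2 = 2*2 + 1 = 5.
  i=3: a_3=1, p_3 = 1*32 + 13 = 45, q_3 = 1*5 + 2 = 7.
  i=4: a_4=6, p_4 = 6*45 + 32 = 302, q_4 = 6*7 + 5 = 47.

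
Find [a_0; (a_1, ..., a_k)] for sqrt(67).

[8; (5, 2, 1, 1, 7, 1, 1, 2, 5, 16)]

Write x_i = (sqrt(67) + m_i)/d_i with (m_0, d_0) = (0, 1). a_0 = floor(sqrt(67)) = 8, since 8^2 = 64 <= 67 < 81 = 9^2.
Iterate m_{i+1} = d_i*a_i - m_i, d_{i+1} = (67 - m_{i+1}^2)/d_i, a_{i+1} = floor((a_0 + m_{i+1})/d_{i+1}):
  m_1 = 1*8 - 0 = 8, d_1 = (67 - 8^2)/1 = 3/1 = 3, a_1 = floor((8 + 8)/3) = 5.
  m_2 = 3*5 - 8 = 7, d_2 = (67 - 7^2)/3 = 18/3 = 6, a_2 = floor((8 + 7)/6) = 2.
  m_3 = 6*2 - 7 = 5, d_3 = (67 - 5^2)/6 = 42/6 = 7, a_3 = floor((8 + 5)/7) = 1.
  m_4 = 7*1 - 5 = 2, d_4 = (67 - 2^2)/7 = 63/7 = 9, a_4 = floor((8 + 2)/9) = 1.
  m_5 = 9*1 - 2 = 7, d_5 = (67 - 7^2)/9 = 18/9 = 2, a_5 = floor((8 + 7)/2) = 7.
  m_6 = 2*7 - 7 = 7, d_6 = (67 - 7^2)/2 = 18/2 = 9, a_6 = floor((8 + 7)/9) = 1.
  m_7 = 9*1 - 7 = 2, d_7 = (67 - 2^2)/9 = 63/9 = 7, a_7 = floor((8 + 2)/7) = 1.
  m_8 = 7*1 - 2 = 5, d_8 = (67 - 5^2)/7 = 42/7 = 6, a_8 = floor((8 + 5)/6) = 2.
  m_9 = 6*2 - 5 = 7, d_9 = (67 - 7^2)/6 = 18/6 = 3, a_9 = floor((8 + 7)/3) = 5.
  m_10 = 3*5 - 7 = 8, d_10 = (67 - 8^2)/3 = 3/3 = 1, a_10 = floor((8 + 8)/1) = 16.
  m_11 = 1*16 - 8 = 8, d_11 = (67 - 8^2)/1 = 3/1 = 3: (m_11, d_11) = (m_1, d_1) = (8, 3), so from here the quotients repeat a_1, ..., a_10; the period length is 10.
Hence the expansion of sqrt(67) is a_0 = 8 followed by the repeating block 5, 2, 1, 1, 7, 1, 1, 2, 5, 16 (period 10).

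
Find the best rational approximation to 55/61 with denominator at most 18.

9/10

Expand x = 55/61 as a continued fraction with the Euclidean algorithm:
  55 = 0*61 + 55, so a_0 = 0.
  61 = 1*55 + 6, so a_1 = 1.
  55 = 9*6 + 1, so a_2 = 9.
  6 = 6*1 + 0, so a_3 = 6.
so x = [0; 1, 9, 6].
Convergents (p_i = a_i*p_{i-1} + p_{i-2}, q_i = a_i*q_{i-1} + q_{i-2} with p_{-2}=0, p_{-1}=1, q_{-2}=1, q_{-1}=0), until the denominator exceeds 18:
  i=0: a_0=0, p_0 = 0*1 + 0 = 0, q_0 = 0*0 + 1 = 1.
  i=1: a_1=1, p_1 = 1*0 + 1 = 1, q_1 = 1*1 + 0 = 1.
  i=2: a_2=9, p_2 = 9*1 + 0 = 9, q_2 = 9*1 + 1 = 10.
  i=3: a_3=6, p_3 = 6*9 + 1 = 55, q_3 = 6*10 + 1 = 61.
q_3 = 61 > 18, so the last convergent with denominator <= 18 is p_2/q_2 = 9/10.
The closest fraction with denominator <= 18 is either p_2/q_2 or the intermediate fraction (k*p_2 + p_1)/(k*q_2 + q_1) with the largest k >= 1 whose denominator stays <= 18; these approach x as k grows, and every other convergent or intermediate fraction in range is farther away.
Largest k: floor((18 - q_1)/q_2) = floor((18 - 1)/10) = 1.
That gives (1*9 + 1)/(1*10 + 1) = 10/11.
Compare the errors: |x - 9/10| = |55*10 - 9*61|/(61*10) = 1/610, and |x - 10/11| = |55*11 - 10*61|/(61*11) = 5/671.
Cross-multiplying, 1*671 = 671 < 3050 = 5*610, so 1/610 is smaller: the convergent 9/10 is closer to x than 10/11.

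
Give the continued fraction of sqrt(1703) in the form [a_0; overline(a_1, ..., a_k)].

[41; overline(3, 1, 2, 1, 5, 6, 5, 1, 2, 1, 3, 82)]

Write x_i = (sqrt(1703) + m_i)/d_i with (m_0, d_0) = (0, 1). a_0 = floor(sqrt(1703)) = 41, since 41^2 = 1681 <= 1703 < 1764 = 42^2.
Iterate m_{i+1} = d_i*a_i - m_i, d_{i+1} = (1703 - m_{i+1}^2)/d_i, a_{i+1} = floor((a_0 + m_{i+1})/d_{i+1}):
  m_1 = 1*41 - 0 = 41, d_1 = (1703 - 41^2)/1 = 22/1 = 22, a_1 = floor((41 + 41)/22) = 3.
  m_2 = 22*3 - 41 = 25, d_2 = (1703 - 25^2)/22 = 1078/22 = 49, a_2 = floor((41 + 25)/49) = 1.
  m_3 = 49*1 - 25 = 24, d_3 = (1703 - 24^2)/49 = 1127/49 = 23, a_3 = floor((41 + 24)/23) = 2.
  m_4 = 23*2 - 24 = 22, d_4 = (1703 - 22^2)/23 = 1219/23 = 53, a_4 = floor((41 + 22)/53) = 1.
  m_5 = 53*1 - 22 = 31, d_5 = (1703 - 31^2)/53 = 742/53 = 14, a_5 = floor((41 + 31)/14) = 5.
  m_6 = 14*5 - 31 = 39, d_6 = (1703 - 39^2)/14 = 182/14 = 13, a_6 = floor((41 + 39)/13) = 6.
  m_7 = 13*6 - 39 = 39, d_7 = (1703 - 39^2)/13 = 182/13 = 14, a_7 = floor((41 + 39)/14) = 5.
  m_8 = 14*5 - 39 = 31, d_8 = (1703 - 31^2)/14 = 742/14 = 53, a_8 = floor((41 + 31)/53) = 1.
  m_9 = 53*1 - 31 = 22, d_9 = (1703 - 22^2)/53 = 1219/53 = 23, a_9 = floor((41 + 22)/23) = 2.
  m_10 = 23*2 - 22 = 24, d_10 = (1703 - 24^2)/23 = 1127/23 = 49, a_10 = floor((41 + 24)/49) = 1.
  m_11 = 49*1 - 24 = 25, d_11 = (1703 - 25^2)/49 = 1078/49 = 22, a_11 = floor((41 + 25)/22) = 3.
  m_12 = 22*3 - 25 = 41, d_12 = (1703 - 41^2)/22 = 22/22 = 1, a_12 = floor((41 + 41)/1) = 82.
  m_13 = 1*82 - 41 = 41, d_13 = (1703 - 41^2)/1 = 22/1 = 22: (m_13, d_13) = (m_1, d_1) = (41, 22), so from here the quotients repeat a_1, ..., a_12; the period length is 12.
Hence the expansion of sqrt(1703) is a_0 = 41 followed by the repeating block 3, 1, 2, 1, 5, 6, 5, 1, 2, 1, 3, 82 (period 12).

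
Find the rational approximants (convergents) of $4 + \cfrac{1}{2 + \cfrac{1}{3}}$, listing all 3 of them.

Using the convergent recurrence p_i = a_i*p_{i-1} + p_{i-2}, q_i = a_i*q_{i-1} + q_{i-2} with p_{-2}=0, p_{-1}=1, q_{-2}=1, q_{-1}=0:
  i=0: a_0=4, p_0 = 4*1 + 0 = 4, q_0 = 4*0 + 1 = 1.
  i=1: a_1=2, p_1 = 2*4 + 1 = 9, q_1 = 2*1 + 0 = 2.
  i=2: a_2=3, p_2 = 3*9 + 4 = 31, q_2 = 3*2 + 1 = 7.

4/1, 9/2, 31/7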